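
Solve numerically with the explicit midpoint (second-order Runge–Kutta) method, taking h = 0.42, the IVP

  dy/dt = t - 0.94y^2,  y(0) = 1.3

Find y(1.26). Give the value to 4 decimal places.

Midpoint: k1 = f(t_n, y_n); k2 = f(t_n + h/2, y_n + (h/2)·k1); y_{n+1} = y_n + h·k2.
t=0.000000, y=1.300000:
  k1 = f(0.000000, 1.300000) = -1.588600
  k2 = f(0.210000, 0.966394) = -0.667882
  y ← 1.300000 + 0.42·(-0.667882) = 1.019489
t=0.420000, y=1.019489:
  k1 = f(0.420000, 1.019489) = -0.556997
  k2 = f(0.630000, 0.902520) = -0.135670
  y ← 1.019489 + 0.42·(-0.135670) = 0.962508
t=0.840000, y=0.962508:
  k1 = f(0.840000, 0.962508) = -0.030837
  k2 = f(1.050000, 0.956032) = 0.190842
  y ← 0.962508 + 0.42·0.190842 = 1.042662
y(1.26) ≈ 1.0427

1.0427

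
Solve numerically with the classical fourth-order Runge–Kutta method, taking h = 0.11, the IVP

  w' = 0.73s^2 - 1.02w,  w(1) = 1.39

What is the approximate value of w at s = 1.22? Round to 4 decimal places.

RK4: k1 = f(s_n, w_n); k2 = f(s_n + h/2, w_n + (h/2)·k1); k3 = f(s_n + h/2, w_n + (h/2)·k2); k4 = f(s_n + h, w_n + h·k3); w_{n+1} = w_n + (h/6)·(k1 + 2k2 + 2k3 + k4).
s=1.000000, w=1.390000:
  k1 = f(1.000000, 1.390000) = -0.687800
  k2 = f(1.055000, 1.352171) = -0.566706
  k3 = f(1.055000, 1.358831) = -0.573500
  k4 = f(1.110000, 1.326915) = -0.454020
  w ← 1.390000 + (0.11/6)·(k1 + 2k2 + 2k3 + k4) = 1.327259
s=1.110000, w=1.327259:
  k1 = f(1.110000, 1.327259) = -0.454371
  k2 = f(1.165000, 1.302269) = -0.337540
  k3 = f(1.165000, 1.308694) = -0.344094
  k4 = f(1.220000, 1.289409) = -0.228665
  w ← 1.327259 + (0.11/6)·(k1 + 2k2 + 2k3 + k4) = 1.289744
w(1.22) ≈ 1.2897

1.2897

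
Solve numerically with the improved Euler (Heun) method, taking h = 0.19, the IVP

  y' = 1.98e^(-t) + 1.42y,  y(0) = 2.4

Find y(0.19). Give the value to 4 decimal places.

3.5293

Heun: k1 = f(t_n, y_n); k2 = f(t_n + h, y_n + h·k1); y_{n+1} = y_n + (h/2)·(k1 + k2).
t=0.000000, y=2.400000:
  k1 = f(0.000000, 2.400000) = 5.388000
  k2 = f(0.190000, 3.423720) = 6.499061
  y ← 2.400000 + (0.19/2)·(5.388000 + 6.499061) = 3.529271
y(0.19) ≈ 3.5293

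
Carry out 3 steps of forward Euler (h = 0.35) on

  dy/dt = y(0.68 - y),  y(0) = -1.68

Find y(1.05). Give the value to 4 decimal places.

-26.3807

Euler: y_{n+1} = y_n + h·f(t_n, y_n).
t=0.000000, y=-1.680000: f=-3.964800 → y ← -1.680000 + 0.35·(-3.964800) = -3.067680
t=0.350000, y=-3.067680: f=-11.496683 → y ← -3.067680 + 0.35·(-11.496683) = -7.091519
t=0.700000, y=-7.091519: f=-55.111875 → y ← -7.091519 + 0.35·(-55.111875) = -26.380675
y(1.05) ≈ -26.3807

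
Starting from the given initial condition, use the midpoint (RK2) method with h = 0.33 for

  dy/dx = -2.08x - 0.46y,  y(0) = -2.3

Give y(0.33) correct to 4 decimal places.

-2.0906

Midpoint: k1 = f(x_n, y_n); k2 = f(x_n + h/2, y_n + (h/2)·k1); y_{n+1} = y_n + h·k2.
x=0.000000, y=-2.300000:
  k1 = f(0.000000, -2.300000) = 1.058000
  k2 = f(0.165000, -2.125430) = 0.634498
  y ← -2.300000 + 0.33·0.634498 = -2.090616
y(0.33) ≈ -2.0906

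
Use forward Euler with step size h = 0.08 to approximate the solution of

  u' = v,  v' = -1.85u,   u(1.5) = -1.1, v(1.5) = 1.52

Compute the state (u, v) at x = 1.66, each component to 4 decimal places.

Euler on (u,v): u_{n+1} = u_n + h·u', v_{n+1} = v_n + h·v'.
1.500000: (-1.100000, 1.520000); f=(1.520000, 2.035000) → (-0.978400, 1.682800)
1.580000: (-0.978400, 1.682800); f=(1.682800, 1.810040) → (-0.843776, 1.827603)
(u(1.66), v(1.66)) ≈ (-0.8438, 1.8276)

-0.8438, 1.8276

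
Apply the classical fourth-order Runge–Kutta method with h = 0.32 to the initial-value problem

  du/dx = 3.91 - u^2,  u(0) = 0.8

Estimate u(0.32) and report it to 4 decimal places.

RK4: k1 = f(x_n, u_n); k2 = f(x_n + h/2, u_n + (h/2)·k1); k3 = f(x_n + h/2, u_n + (h/2)·k2); k4 = f(x_n + h, u_n + h·k3); u_{n+1} = u_n + (h/6)·(k1 + 2k2 + 2k3 + k4).
x=0.000000, u=0.800000:
  k1 = f(0.000000, 0.800000) = 3.270000
  k2 = f(0.160000, 1.323200) = 2.159142
  k3 = f(0.160000, 1.145463) = 2.597915
  k4 = f(0.320000, 1.631333) = 1.248753
  u ← 0.800000 + (0.32/6)·(k1 + 2k2 + 2k3 + k4) = 1.548420
u(0.32) ≈ 1.5484

1.5484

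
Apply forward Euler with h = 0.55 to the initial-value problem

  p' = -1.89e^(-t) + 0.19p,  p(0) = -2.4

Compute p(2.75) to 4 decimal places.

Euler: p_{n+1} = p_n + h·f(t_n, p_n).
t=0.000000, p=-2.400000: f=-2.346000 → p ← -2.400000 + 0.55·(-2.346000) = -3.690300
t=0.550000, p=-3.690300: f=-1.791592 → p ← -3.690300 + 0.55·(-1.791592) = -4.675676
t=1.100000, p=-4.675676: f=-1.517505 → p ← -4.675676 + 0.55·(-1.517505) = -5.510303
t=1.650000, p=-5.510303: f=-1.409932 → p ← -5.510303 + 0.55·(-1.409932) = -6.285766
t=2.200000, p=-6.285766: f=-1.403713 → p ← -6.285766 + 0.55·(-1.403713) = -7.057808
p(2.75) ≈ -7.0578

-7.0578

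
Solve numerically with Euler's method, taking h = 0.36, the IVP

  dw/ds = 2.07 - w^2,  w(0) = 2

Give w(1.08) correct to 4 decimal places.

Euler: w_{n+1} = w_n + h·f(s_n, w_n).
s=0.000000, w=2.000000: f=-1.930000 → w ← 2.000000 + 0.36·(-1.930000) = 1.305200
s=0.360000, w=1.305200: f=0.366453 → w ← 1.305200 + 0.36·0.366453 = 1.437123
s=0.720000, w=1.437123: f=0.004677 → w ← 1.437123 + 0.36·0.004677 = 1.438807
w(1.08) ≈ 1.4388

1.4388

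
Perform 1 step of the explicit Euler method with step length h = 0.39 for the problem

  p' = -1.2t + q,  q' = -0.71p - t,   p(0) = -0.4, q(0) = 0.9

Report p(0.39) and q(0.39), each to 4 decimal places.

Euler on (p,q): p_{n+1} = p_n + h·p', q_{n+1} = q_n + h·q'.
0.000000: (-0.400000, 0.900000); f=(0.900000, 0.284000) → (-0.049000, 1.010760)
(p(0.39), q(0.39)) ≈ (-0.0490, 1.0108)

-0.0490, 1.0108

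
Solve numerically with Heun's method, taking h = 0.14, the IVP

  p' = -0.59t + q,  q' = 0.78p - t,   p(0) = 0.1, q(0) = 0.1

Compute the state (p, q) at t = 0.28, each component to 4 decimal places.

0.1054, 0.0845

Heun on (p,q): k1 = f(t_n, state_n); k2 = f(t_n + h, state_n + h·k1); state_{n+1} = state_n + (h/2)·(k1 + k2).
0.000000: (0.100000, 0.100000)
  k1 = (0.100000, 0.078000)
  predictor → (0.114000, 0.110920)
  k2 = (0.028320, -0.051080)
  → (0.108982, 0.101884)
0.140000: (0.108982, 0.101884)
  k1 = (0.019284, -0.054994)
  predictor → (0.111682, 0.094185)
  k2 = (-0.071015, -0.192888)
  → (0.105361, 0.084533)
(p(0.28), q(0.28)) ≈ (0.1054, 0.0845)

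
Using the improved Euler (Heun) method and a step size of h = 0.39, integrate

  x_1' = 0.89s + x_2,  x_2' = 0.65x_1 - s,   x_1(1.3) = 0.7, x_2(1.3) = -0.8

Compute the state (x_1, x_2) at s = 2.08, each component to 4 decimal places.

0.9468, -1.6939

Heun on (x_1,x_2): k1 = f(s_n, state_n); k2 = f(s_n + h, state_n + h·k1); state_{n+1} = state_n + (h/2)·(k1 + k2).
1.300000: (0.700000, -0.800000)
  k1 = (0.357000, -0.845000)
  predictor → (0.839230, -1.129550)
  k2 = (0.374550, -1.144500)
  → (0.842652, -1.187953)
1.690000: (0.842652, -1.187953)
  k1 = (0.316147, -1.142276)
  predictor → (0.965950, -1.633440)
  k2 = (0.217760, -1.452133)
  → (0.946764, -1.693862)
(x_1(2.08), x_2(2.08)) ≈ (0.9468, -1.6939)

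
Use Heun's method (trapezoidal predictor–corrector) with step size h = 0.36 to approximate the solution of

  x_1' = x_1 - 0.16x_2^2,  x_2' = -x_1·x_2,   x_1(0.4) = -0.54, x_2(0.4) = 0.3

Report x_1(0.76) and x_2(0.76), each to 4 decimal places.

Heun on (x_1,x_2): k1 = f(t_n, state_n); k2 = f(t_n + h, state_n + h·k1); state_{n+1} = state_n + (h/2)·(k1 + k2).
0.400000: (-0.540000, 0.300000)
  k1 = (-0.554400, 0.162000)
  predictor → (-0.739584, 0.358320)
  k2 = (-0.760127, 0.265008)
  → (-0.776615, 0.376861)
(x_1(0.76), x_2(0.76)) ≈ (-0.7766, 0.3769)

-0.7766, 0.3769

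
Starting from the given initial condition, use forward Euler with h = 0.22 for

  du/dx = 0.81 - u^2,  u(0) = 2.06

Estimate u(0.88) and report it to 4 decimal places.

0.9673

Euler: u_{n+1} = u_n + h·f(x_n, u_n).
x=0.000000, u=2.060000: f=-3.433600 → u ← 2.060000 + 0.22·(-3.433600) = 1.304608
x=0.220000, u=1.304608: f=-0.892002 → u ← 1.304608 + 0.22·(-0.892002) = 1.108368
x=0.440000, u=1.108368: f=-0.418479 → u ← 1.108368 + 0.22·(-0.418479) = 1.016302
x=0.660000, u=1.016302: f=-0.222870 → u ← 1.016302 + 0.22·(-0.222870) = 0.967271
u(0.88) ≈ 0.9673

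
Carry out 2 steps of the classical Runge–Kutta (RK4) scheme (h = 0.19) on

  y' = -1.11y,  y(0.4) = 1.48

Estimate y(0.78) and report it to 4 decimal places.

0.9707

RK4: k1 = f(t_n, y_n); k2 = f(t_n + h/2, y_n + (h/2)·k1); k3 = f(t_n + h/2, y_n + (h/2)·k2); k4 = f(t_n + h, y_n + h·k3); y_{n+1} = y_n + (h/6)·(k1 + 2k2 + 2k3 + k4).
t=0.400000, y=1.480000:
  k1 = f(0.400000, 1.480000) = -1.642800
  k2 = f(0.495000, 1.323934) = -1.469567
  k3 = f(0.495000, 1.340391) = -1.487834
  k4 = f(0.590000, 1.197312) = -1.329016
  y ← 1.480000 + (0.19/6)·(k1 + 2k2 + 2k3 + k4) = 1.198590
t=0.590000, y=1.198590:
  k1 = f(0.590000, 1.198590) = -1.330435
  k2 = f(0.685000, 1.072199) = -1.190141
  k3 = f(0.685000, 1.085527) = -1.204935
  k4 = f(0.780000, 0.969653) = -1.076315
  y ← 1.198590 + (0.19/6)·(k1 + 2k2 + 2k3 + k4) = 0.970689
y(0.78) ≈ 0.9707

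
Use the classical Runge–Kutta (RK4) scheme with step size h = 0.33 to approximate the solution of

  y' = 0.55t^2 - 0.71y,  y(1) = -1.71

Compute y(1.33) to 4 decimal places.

-1.1293

RK4: k1 = f(t_n, y_n); k2 = f(t_n + h/2, y_n + (h/2)·k1); k3 = f(t_n + h/2, y_n + (h/2)·k2); k4 = f(t_n + h, y_n + h·k3); y_{n+1} = y_n + (h/6)·(k1 + 2k2 + 2k3 + k4).
t=1.000000, y=-1.710000:
  k1 = f(1.000000, -1.710000) = 1.764100
  k2 = f(1.165000, -1.418924) = 1.753909
  k3 = f(1.165000, -1.420605) = 1.755103
  k4 = f(1.330000, -1.130816) = 1.775774
  y ← -1.710000 + (0.33/6)·(k1 + 2k2 + 2k3 + k4) = -1.129316
y(1.33) ≈ -1.1293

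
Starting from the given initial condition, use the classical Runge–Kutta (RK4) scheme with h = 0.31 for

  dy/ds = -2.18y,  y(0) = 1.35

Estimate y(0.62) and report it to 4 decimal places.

0.3509

RK4: k1 = f(s_n, y_n); k2 = f(s_n + h/2, y_n + (h/2)·k1); k3 = f(s_n + h/2, y_n + (h/2)·k2); k4 = f(s_n + h, y_n + h·k3); y_{n+1} = y_n + (h/6)·(k1 + 2k2 + 2k3 + k4).
s=0.000000, y=1.350000:
  k1 = f(0.000000, 1.350000) = -2.943000
  k2 = f(0.155000, 0.893835) = -1.948560
  k3 = f(0.155000, 1.047973) = -2.284581
  k4 = f(0.310000, 0.641780) = -1.399080
  y ← 1.350000 + (0.31/6)·(k1 + 2k2 + 2k3 + k4) = 0.688235
s=0.310000, y=0.688235:
  k1 = f(0.310000, 0.688235) = -1.500351
  k2 = f(0.465000, 0.455680) = -0.993383
  k3 = f(0.465000, 0.534260) = -1.164687
  k4 = f(0.620000, 0.327181) = -0.713256
  y ← 0.688235 + (0.31/6)·(k1 + 2k2 + 2k3 + k4) = 0.350864
y(0.62) ≈ 0.3509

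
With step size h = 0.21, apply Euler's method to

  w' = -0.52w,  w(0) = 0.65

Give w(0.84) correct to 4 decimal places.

Euler: w_{n+1} = w_n + h·f(x_n, w_n).
x=0.000000, w=0.650000: f=-0.338000 → w ← 0.650000 + 0.21·(-0.338000) = 0.579020
x=0.210000, w=0.579020: f=-0.301090 → w ← 0.579020 + 0.21·(-0.301090) = 0.515791
x=0.420000, w=0.515791: f=-0.268211 → w ← 0.515791 + 0.21·(-0.268211) = 0.459467
x=0.630000, w=0.459467: f=-0.238923 → w ← 0.459467 + 0.21·(-0.238923) = 0.409293
w(0.84) ≈ 0.4093

0.4093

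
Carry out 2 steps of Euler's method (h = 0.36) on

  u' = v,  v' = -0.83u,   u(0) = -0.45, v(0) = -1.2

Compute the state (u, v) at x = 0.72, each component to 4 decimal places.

Euler on (u,v): u_{n+1} = u_n + h·u', v_{n+1} = v_n + h·v'.
0.000000: (-0.450000, -1.200000); f=(-1.200000, 0.373500) → (-0.882000, -1.065540)
0.360000: (-0.882000, -1.065540); f=(-1.065540, 0.732060) → (-1.265594, -0.801998)
(u(0.72), v(0.72)) ≈ (-1.2656, -0.8020)

-1.2656, -0.8020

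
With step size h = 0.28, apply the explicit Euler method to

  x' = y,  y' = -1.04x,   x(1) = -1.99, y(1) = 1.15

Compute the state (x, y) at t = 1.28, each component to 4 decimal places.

-1.6680, 1.7295

Euler on (x,y): x_{n+1} = x_n + h·x', y_{n+1} = y_n + h·y'.
1.000000: (-1.990000, 1.150000); f=(1.150000, 2.069600) → (-1.668000, 1.729488)
(x(1.28), y(1.28)) ≈ (-1.6680, 1.7295)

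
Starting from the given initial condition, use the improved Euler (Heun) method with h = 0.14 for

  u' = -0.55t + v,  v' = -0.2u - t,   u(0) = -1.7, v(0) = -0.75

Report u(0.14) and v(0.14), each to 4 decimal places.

Heun on (u,v): k1 = f(t_n, state_n); k2 = f(t_n + h, state_n + h·k1); state_{n+1} = state_n + (h/2)·(k1 + k2).
0.000000: (-1.700000, -0.750000)
  k1 = (-0.750000, 0.340000)
  predictor → (-1.805000, -0.702400)
  k2 = (-0.779400, 0.221000)
  → (-1.807058, -0.710730)
(u(0.14), v(0.14)) ≈ (-1.8071, -0.7107)

-1.8071, -0.7107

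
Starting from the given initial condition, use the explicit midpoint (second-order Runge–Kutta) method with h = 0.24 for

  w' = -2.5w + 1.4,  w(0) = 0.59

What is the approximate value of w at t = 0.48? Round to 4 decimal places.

0.5701

Midpoint: k1 = f(t_n, w_n); k2 = f(t_n + h/2, w_n + (h/2)·k1); w_{n+1} = w_n + h·k2.
t=0.000000, w=0.590000:
  k1 = f(0.000000, 0.590000) = -0.075000
  k2 = f(0.120000, 0.581000) = -0.052500
  w ← 0.590000 + 0.24·(-0.052500) = 0.577400
t=0.240000, w=0.577400:
  k1 = f(0.240000, 0.577400) = -0.043500
  k2 = f(0.360000, 0.572180) = -0.030450
  w ← 0.577400 + 0.24·(-0.030450) = 0.570092
w(0.48) ≈ 0.5701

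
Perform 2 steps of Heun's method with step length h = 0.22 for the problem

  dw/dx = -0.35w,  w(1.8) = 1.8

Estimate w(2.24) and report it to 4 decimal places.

Heun: k1 = f(x_n, w_n); k2 = f(x_n + h, w_n + h·k1); w_{n+1} = w_n + (h/2)·(k1 + k2).
x=1.800000, w=1.800000:
  k1 = f(1.800000, 1.800000) = -0.630000
  k2 = f(2.020000, 1.661400) = -0.581490
  w ← 1.800000 + (0.22/2)·(-0.630000 + (-0.581490)) = 1.666736
x=2.020000, w=1.666736:
  k1 = f(2.020000, 1.666736) = -0.583358
  k2 = f(2.240000, 1.538397) = -0.538439
  w ← 1.666736 + (0.22/2)·(-0.583358 + (-0.538439)) = 1.543338
w(2.24) ≈ 1.5433

1.5433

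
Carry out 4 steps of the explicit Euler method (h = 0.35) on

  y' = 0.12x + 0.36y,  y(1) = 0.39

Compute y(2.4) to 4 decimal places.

Euler: y_{n+1} = y_n + h·f(x_n, y_n).
x=1.000000, y=0.390000: f=0.260400 → y ← 0.390000 + 0.35·0.260400 = 0.481140
x=1.350000, y=0.481140: f=0.335210 → y ← 0.481140 + 0.35·0.335210 = 0.598464
x=1.700000, y=0.598464: f=0.419447 → y ← 0.598464 + 0.35·0.419447 = 0.745270
x=2.050000, y=0.745270: f=0.514297 → y ← 0.745270 + 0.35·0.514297 = 0.925274
y(2.4) ≈ 0.9253

0.9253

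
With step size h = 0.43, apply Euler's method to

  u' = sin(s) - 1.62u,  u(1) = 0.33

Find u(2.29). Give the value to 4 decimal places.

Euler: u_{n+1} = u_n + h·f(s_n, u_n).
s=1.000000, u=0.330000: f=0.306871 → u ← 0.330000 + 0.43·0.306871 = 0.461955
s=1.430000, u=0.461955: f=0.241738 → u ← 0.461955 + 0.43·0.241738 = 0.565902
s=1.860000, u=0.565902: f=0.041710 → u ← 0.565902 + 0.43·0.041710 = 0.583837
u(2.29) ≈ 0.5838

0.5838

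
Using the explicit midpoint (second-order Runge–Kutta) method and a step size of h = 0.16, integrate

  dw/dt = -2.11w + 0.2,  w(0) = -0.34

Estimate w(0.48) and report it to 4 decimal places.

-0.0671

Midpoint: k1 = f(t_n, w_n); k2 = f(t_n + h/2, w_n + (h/2)·k1); w_{n+1} = w_n + h·k2.
t=0.000000, w=-0.340000:
  k1 = f(0.000000, -0.340000) = 0.917400
  k2 = f(0.080000, -0.266608) = 0.762543
  w ← -0.340000 + 0.16·0.762543 = -0.217993
t=0.160000, w=-0.217993:
  k1 = f(0.160000, -0.217993) = 0.659966
  k2 = f(0.240000, -0.165196) = 0.548563
  w ← -0.217993 + 0.16·0.548563 = -0.130223
t=0.320000, w=-0.130223:
  k1 = f(0.320000, -0.130223) = 0.474771
  k2 = f(0.400000, -0.092241) = 0.394629
  w ← -0.130223 + 0.16·0.394629 = -0.067082
w(0.48) ≈ -0.0671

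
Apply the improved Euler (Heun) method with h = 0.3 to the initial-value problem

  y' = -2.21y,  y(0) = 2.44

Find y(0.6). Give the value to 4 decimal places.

0.7564

Heun: k1 = f(t_n, y_n); k2 = f(t_n + h, y_n + h·k1); y_{n+1} = y_n + (h/2)·(k1 + k2).
t=0.000000, y=2.440000:
  k1 = f(0.000000, 2.440000) = -5.392400
  k2 = f(0.300000, 0.822280) = -1.817239
  y ← 2.440000 + (0.3/2)·(-5.392400 + (-1.817239)) = 1.358554
t=0.300000, y=1.358554:
  k1 = f(0.300000, 1.358554) = -3.002405
  k2 = f(0.600000, 0.457833) = -1.011810
  y ← 1.358554 + (0.3/2)·(-3.002405 + (-1.011810)) = 0.756422
y(0.6) ≈ 0.7564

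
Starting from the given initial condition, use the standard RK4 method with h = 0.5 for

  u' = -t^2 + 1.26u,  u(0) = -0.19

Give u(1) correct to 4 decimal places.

-1.1402

RK4: k1 = f(t_n, u_n); k2 = f(t_n + h/2, u_n + (h/2)·k1); k3 = f(t_n + h/2, u_n + (h/2)·k2); k4 = f(t_n + h, u_n + h·k3); u_{n+1} = u_n + (h/6)·(k1 + 2k2 + 2k3 + k4).
t=0.000000, u=-0.190000:
  k1 = f(0.000000, -0.190000) = -0.239400
  k2 = f(0.250000, -0.249850) = -0.377311
  k3 = f(0.250000, -0.284328) = -0.420753
  k4 = f(0.500000, -0.400376) = -0.754474
  u ← -0.190000 + (0.5/6)·(k1 + 2k2 + 2k3 + k4) = -0.405834
t=0.500000, u=-0.405834:
  k1 = f(0.500000, -0.405834) = -0.761350
  k2 = f(0.750000, -0.596171) = -1.313676
  k3 = f(0.750000, -0.734252) = -1.487658
  k4 = f(1.000000, -1.149663) = -2.448575
  u ← -0.405834 + (0.5/6)·(k1 + 2k2 + 2k3 + k4) = -1.140216
u(1) ≈ -1.1402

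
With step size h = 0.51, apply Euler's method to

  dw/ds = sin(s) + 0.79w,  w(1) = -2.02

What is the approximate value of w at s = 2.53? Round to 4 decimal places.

Euler: w_{n+1} = w_n + h·f(s_n, w_n).
s=1.000000, w=-2.020000: f=-0.754329 → w ← -2.020000 + 0.51·(-0.754329) = -2.404708
s=1.510000, w=-2.404708: f=-0.901567 → w ← -2.404708 + 0.51·(-0.901567) = -2.864507
s=2.020000, w=-2.864507: f=-1.362167 → w ← -2.864507 + 0.51·(-1.362167) = -3.559212
w(2.53) ≈ -3.5592

-3.5592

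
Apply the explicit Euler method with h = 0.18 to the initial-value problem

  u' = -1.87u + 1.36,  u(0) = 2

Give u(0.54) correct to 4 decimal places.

Euler: u_{n+1} = u_n + h·f(t_n, u_n).
t=0.000000, u=2.000000: f=-2.380000 → u ← 2.000000 + 0.18·(-2.380000) = 1.571600
t=0.180000, u=1.571600: f=-1.578892 → u ← 1.571600 + 0.18·(-1.578892) = 1.287399
t=0.360000, u=1.287399: f=-1.047437 → u ← 1.287399 + 0.18·(-1.047437) = 1.098861
u(0.54) ≈ 1.0989

1.0989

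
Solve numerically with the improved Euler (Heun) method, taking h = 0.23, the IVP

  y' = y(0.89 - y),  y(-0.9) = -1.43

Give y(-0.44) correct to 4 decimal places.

-6.6001

Heun: k1 = f(t_n, y_n); k2 = f(t_n + h, y_n + h·k1); y_{n+1} = y_n + (h/2)·(k1 + k2).
t=-0.900000, y=-1.430000:
  k1 = f(-0.900000, -1.430000) = -3.317600
  k2 = f(-0.670000, -2.193048) = -6.761272
  y ← -1.430000 + (0.23/2)·(-3.317600 + (-6.761272)) = -2.589070
t=-0.670000, y=-2.589070:
  k1 = f(-0.670000, -2.589070) = -9.007558
  k2 = f(-0.440000, -4.660809) = -25.871256
  y ← -2.589070 + (0.23/2)·(-9.007558 + (-25.871256)) = -6.600134
y(-0.44) ≈ -6.6001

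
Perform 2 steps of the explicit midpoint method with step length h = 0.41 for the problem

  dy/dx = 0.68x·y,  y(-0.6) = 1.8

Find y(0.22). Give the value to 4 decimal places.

1.6249

Midpoint: k1 = f(x_n, y_n); k2 = f(x_n + h/2, y_n + (h/2)·k1); y_{n+1} = y_n + h·k2.
x=-0.600000, y=1.800000:
  k1 = f(-0.600000, 1.800000) = -0.734400
  k2 = f(-0.395000, 1.649448) = -0.443042
  y ← 1.800000 + 0.41·(-0.443042) = 1.618353
x=-0.190000, y=1.618353:
  k1 = f(-0.190000, 1.618353) = -0.209091
  k2 = f(0.015000, 1.575489) = 0.016070
  y ← 1.618353 + 0.41·0.016070 = 1.624942
y(0.22) ≈ 1.6249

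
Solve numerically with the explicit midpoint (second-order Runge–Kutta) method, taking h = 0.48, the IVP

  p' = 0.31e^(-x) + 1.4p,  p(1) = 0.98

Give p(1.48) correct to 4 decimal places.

Midpoint: k1 = f(x_n, p_n); k2 = f(x_n + h/2, p_n + (h/2)·k1); p_{n+1} = p_n + h·k2.
x=1.000000, p=0.980000:
  k1 = f(1.000000, 0.980000) = 1.486043
  k2 = f(1.240000, 1.336650) = 1.961019
  p ← 0.980000 + 0.48·1.961019 = 1.921289
p(1.48) ≈ 1.9213

1.9213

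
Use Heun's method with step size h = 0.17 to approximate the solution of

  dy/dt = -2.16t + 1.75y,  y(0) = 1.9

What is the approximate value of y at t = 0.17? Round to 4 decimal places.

2.5181

Heun: k1 = f(t_n, y_n); k2 = f(t_n + h, y_n + h·k1); y_{n+1} = y_n + (h/2)·(k1 + k2).
t=0.000000, y=1.900000:
  k1 = f(0.000000, 1.900000) = 3.325000
  k2 = f(0.170000, 2.465250) = 3.946988
  y ← 1.900000 + (0.17/2)·(3.325000 + 3.946988) = 2.518119
y(0.17) ≈ 2.5181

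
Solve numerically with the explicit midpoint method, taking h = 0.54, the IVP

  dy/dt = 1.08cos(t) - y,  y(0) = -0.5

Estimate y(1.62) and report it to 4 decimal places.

Midpoint: k1 = f(t_n, y_n); k2 = f(t_n + h/2, y_n + (h/2)·k1); y_{n+1} = y_n + h·k2.
t=0.000000, y=-0.500000:
  k1 = f(0.000000, -0.500000) = 1.580000
  k2 = f(0.270000, -0.073400) = 1.114273
  y ← -0.500000 + 0.54·1.114273 = 0.101707
t=0.540000, y=0.101707:
  k1 = f(0.540000, 0.101707) = 0.824618
  k2 = f(0.810000, 0.324354) = 0.420304
  y ← 0.101707 + 0.54·0.420304 = 0.328671
t=1.080000, y=0.328671:
  k1 = f(1.080000, 0.328671) = 0.180363
  k2 = f(1.350000, 0.377370) = -0.140842
  y ← 0.328671 + 0.54·(-0.140842) = 0.252617
y(1.62) ≈ 0.2526

0.2526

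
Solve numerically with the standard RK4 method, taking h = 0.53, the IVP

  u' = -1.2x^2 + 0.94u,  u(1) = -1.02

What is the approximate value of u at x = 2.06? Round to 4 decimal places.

RK4: k1 = f(x_n, u_n); k2 = f(x_n + h/2, u_n + (h/2)·k1); k3 = f(x_n + h/2, u_n + (h/2)·k2); k4 = f(x_n + h, u_n + h·k3); u_{n+1} = u_n + (h/6)·(k1 + 2k2 + 2k3 + k4).
x=1.000000, u=-1.020000:
  k1 = f(1.000000, -1.020000) = -2.158800
  k2 = f(1.265000, -1.592082) = -3.416827
  k3 = f(1.265000, -1.925459) = -3.730202
  k4 = f(1.530000, -2.997007) = -5.626266
  u ← -1.020000 + (0.53/6)·(k1 + 2k2 + 2k3 + k4) = -2.970323
x=1.530000, u=-2.970323:
  k1 = f(1.530000, -2.970323) = -5.601183
  k2 = f(1.795000, -4.454636) = -8.053788
  k3 = f(1.795000, -5.104576) = -8.664732
  k4 = f(2.060000, -7.562630) = -12.201193
  u ← -2.970323 + (0.53/6)·(k1 + 2k2 + 2k3 + k4) = -7.496471
u(2.06) ≈ -7.4965

-7.4965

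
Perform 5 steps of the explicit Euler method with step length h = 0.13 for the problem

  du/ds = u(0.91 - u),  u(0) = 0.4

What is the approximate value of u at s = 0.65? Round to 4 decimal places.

0.5336

Euler: u_{n+1} = u_n + h·f(s_n, u_n).
s=0.000000, u=0.400000: f=0.204000 → u ← 0.400000 + 0.13·0.204000 = 0.426520
s=0.130000, u=0.426520: f=0.206214 → u ← 0.426520 + 0.13·0.206214 = 0.453328
s=0.260000, u=0.453328: f=0.207022 → u ← 0.453328 + 0.13·0.207022 = 0.480241
s=0.390000, u=0.480241: f=0.206388 → u ← 0.480241 + 0.13·0.206388 = 0.507071
s=0.520000, u=0.507071: f=0.204314 → u ← 0.507071 + 0.13·0.204314 = 0.533632
u(0.65) ≈ 0.5336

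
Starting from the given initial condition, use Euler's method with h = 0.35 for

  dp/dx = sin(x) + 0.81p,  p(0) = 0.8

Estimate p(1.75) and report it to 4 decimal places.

4.1463

Euler: p_{n+1} = p_n + h·f(x_n, p_n).
x=0.000000, p=0.800000: f=0.648000 → p ← 0.800000 + 0.35·0.648000 = 1.026800
x=0.350000, p=1.026800: f=1.174606 → p ← 1.026800 + 0.35·1.174606 = 1.437912
x=0.700000, p=1.437912: f=1.808926 → p ← 1.437912 + 0.35·1.808926 = 2.071036
x=1.050000, p=2.071036: f=2.544963 → p ← 2.071036 + 0.35·2.544963 = 2.961773
x=1.400000, p=2.961773: f=3.384486 → p ← 2.961773 + 0.35·3.384486 = 4.146343
p(1.75) ≈ 4.1463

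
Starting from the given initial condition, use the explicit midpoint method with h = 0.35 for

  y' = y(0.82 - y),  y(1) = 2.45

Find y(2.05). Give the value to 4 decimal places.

Midpoint: k1 = f(x_n, y_n); k2 = f(x_n + h/2, y_n + (h/2)·k1); y_{n+1} = y_n + h·k2.
x=1.000000, y=2.450000:
  k1 = f(1.000000, 2.450000) = -3.993500
  k2 = f(1.175000, 1.751138) = -1.630550
  y ← 2.450000 + 0.35·(-1.630550) = 1.879308
x=1.350000, y=1.879308:
  k1 = f(1.350000, 1.879308) = -1.990765
  k2 = f(1.525000, 1.530924) = -1.088370
  y ← 1.879308 + 0.35·(-1.088370) = 1.498378
x=1.700000, y=1.498378:
  k1 = f(1.700000, 1.498378) = -1.016467
  k2 = f(1.875000, 1.320496) = -0.660904
  y ← 1.498378 + 0.35·(-0.660904) = 1.267062
y(2.05) ≈ 1.2671

1.2671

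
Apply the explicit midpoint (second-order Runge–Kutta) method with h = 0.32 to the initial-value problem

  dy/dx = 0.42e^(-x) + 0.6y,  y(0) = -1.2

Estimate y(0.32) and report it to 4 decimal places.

-1.3251

Midpoint: k1 = f(x_n, y_n); k2 = f(x_n + h/2, y_n + (h/2)·k1); y_{n+1} = y_n + h·k2.
x=0.000000, y=-1.200000:
  k1 = f(0.000000, -1.200000) = -0.300000
  k2 = f(0.160000, -1.248000) = -0.390900
  y ← -1.200000 + 0.32·(-0.390900) = -1.325088
y(0.32) ≈ -1.3251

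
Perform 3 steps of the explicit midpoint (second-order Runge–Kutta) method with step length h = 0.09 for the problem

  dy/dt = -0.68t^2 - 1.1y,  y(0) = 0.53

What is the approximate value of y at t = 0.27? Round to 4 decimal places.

Midpoint: k1 = f(t_n, y_n); k2 = f(t_n + h/2, y_n + (h/2)·k1); y_{n+1} = y_n + h·k2.
t=0.000000, y=0.530000:
  k1 = f(0.000000, 0.530000) = -0.583000
  k2 = f(0.045000, 0.503765) = -0.555519
  y ← 0.530000 + 0.09·(-0.555519) = 0.480003
t=0.090000, y=0.480003:
  k1 = f(0.090000, 0.480003) = -0.533512
  k2 = f(0.135000, 0.455995) = -0.513988
  y ← 0.480003 + 0.09·(-0.513988) = 0.433744
t=0.180000, y=0.433744:
  k1 = f(0.180000, 0.433744) = -0.499151
  k2 = f(0.225000, 0.411283) = -0.486836
  y ← 0.433744 + 0.09·(-0.486836) = 0.389929
y(0.27) ≈ 0.3899

0.3899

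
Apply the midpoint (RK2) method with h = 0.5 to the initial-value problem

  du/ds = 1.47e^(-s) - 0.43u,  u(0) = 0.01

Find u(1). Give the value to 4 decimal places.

Midpoint: k1 = f(s_n, u_n); k2 = f(s_n + h/2, u_n + (h/2)·k1); u_{n+1} = u_n + h·k2.
s=0.000000, u=0.010000:
  k1 = f(0.000000, 0.010000) = 1.465700
  k2 = f(0.250000, 0.376425) = 0.982974
  u ← 0.010000 + 0.5·0.982974 = 0.501487
s=0.500000, u=0.501487:
  k1 = f(0.500000, 0.501487) = 0.675961
  k2 = f(0.750000, 0.670477) = 0.406074
  u ← 0.501487 + 0.5·0.406074 = 0.704524
u(1) ≈ 0.7045

0.7045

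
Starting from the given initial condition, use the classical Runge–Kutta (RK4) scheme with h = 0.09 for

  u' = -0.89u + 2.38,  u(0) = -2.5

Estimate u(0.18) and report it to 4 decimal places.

RK4: k1 = f(s_n, u_n); k2 = f(s_n + h/2, u_n + (h/2)·k1); k3 = f(s_n + h/2, u_n + (h/2)·k2); k4 = f(s_n + h, u_n + h·k3); u_{n+1} = u_n + (h/6)·(k1 + 2k2 + 2k3 + k4).
s=0.000000, u=-2.500000:
  k1 = f(0.000000, -2.500000) = 4.605000
  k2 = f(0.045000, -2.292775) = 4.420570
  k3 = f(0.045000, -2.301074) = 4.427956
  k4 = f(0.090000, -2.101484) = 4.250321
  u ← -2.500000 + (0.09/6)·(k1 + 2k2 + 2k3 + k4) = -2.101714
s=0.090000, u=-2.101714:
  k1 = f(0.090000, -2.101714) = 4.250526
  k2 = f(0.135000, -1.910441) = 4.080292
  k3 = f(0.135000, -1.918101) = 4.087110
  k4 = f(0.180000, -1.733875) = 3.923148
  u ← -2.101714 + (0.09/6)·(k1 + 2k2 + 2k3 + k4) = -1.734087
u(0.18) ≈ -1.7341

-1.7341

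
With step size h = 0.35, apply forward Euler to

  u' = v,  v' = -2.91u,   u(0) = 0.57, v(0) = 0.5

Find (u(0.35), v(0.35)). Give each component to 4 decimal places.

Euler on (u,v): u_{n+1} = u_n + h·u', v_{n+1} = v_n + h·v'.
0.000000: (0.570000, 0.500000); f=(0.500000, -1.658700) → (0.745000, -0.080545)
(u(0.35), v(0.35)) ≈ (0.7450, -0.0805)

0.7450, -0.0805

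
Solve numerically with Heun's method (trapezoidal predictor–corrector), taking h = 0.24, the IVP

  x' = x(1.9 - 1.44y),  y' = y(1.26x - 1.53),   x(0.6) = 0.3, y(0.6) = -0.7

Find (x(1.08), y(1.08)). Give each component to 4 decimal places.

Heun on (x,y): k1 = f(s_n, state_n); k2 = f(s_n + h, state_n + h·k1); state_{n+1} = state_n + (h/2)·(k1 + k2).
0.600000: (0.300000, -0.700000)
  k1 = (0.872400, 0.806400)
  predictor → (0.509376, -0.506464)
  k2 = (1.339306, 0.449834)
  → (0.565405, -0.549252)
0.840000: (0.565405, -0.549252)
  k1 = (1.521461, 0.449063)
  predictor → (0.930555, -0.441477)
  k2 = (2.359634, 0.157828)
  → (1.031136, -0.476425)
(x(1.08), y(1.08)) ≈ (1.0311, -0.4764)

1.0311, -0.4764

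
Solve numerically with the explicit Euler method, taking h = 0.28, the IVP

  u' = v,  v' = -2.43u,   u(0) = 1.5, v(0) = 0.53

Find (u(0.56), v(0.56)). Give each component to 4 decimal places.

Euler on (u,v): u_{n+1} = u_n + h·u', v_{n+1} = v_n + h·v'.
0.000000: (1.500000, 0.530000); f=(0.530000, -3.645000) → (1.648400, -0.490600)
0.280000: (1.648400, -0.490600); f=(-0.490600, -4.005612) → (1.511032, -1.612171)
(u(0.56), v(0.56)) ≈ (1.5110, -1.6122)

1.5110, -1.6122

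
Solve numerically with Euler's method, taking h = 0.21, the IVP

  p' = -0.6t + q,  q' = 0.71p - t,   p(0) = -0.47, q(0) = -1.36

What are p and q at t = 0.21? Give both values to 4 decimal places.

Euler on (p,q): p_{n+1} = p_n + h·p', q_{n+1} = q_n + h·q'.
0.000000: (-0.470000, -1.360000); f=(-1.360000, -0.333700) → (-0.755600, -1.430077)
(p(0.21), q(0.21)) ≈ (-0.7556, -1.4301)

-0.7556, -1.4301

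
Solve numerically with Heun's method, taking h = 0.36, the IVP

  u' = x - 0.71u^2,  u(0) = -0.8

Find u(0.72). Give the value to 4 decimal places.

-0.9887

Heun: k1 = f(x_n, u_n); k2 = f(x_n + h, u_n + h·k1); u_{n+1} = u_n + (h/2)·(k1 + k2).
x=0.000000, u=-0.800000:
  k1 = f(0.000000, -0.800000) = -0.454400
  k2 = f(0.360000, -0.963584) = -0.299231
  u ← -0.800000 + (0.36/2)·(-0.454400 + (-0.299231)) = -0.935654
x=0.360000, u=-0.935654:
  k1 = f(0.360000, -0.935654) = -0.261568
  k2 = f(0.720000, -1.029818) = -0.032973
  u ← -0.935654 + (0.36/2)·(-0.261568 + (-0.032973)) = -0.988671
u(0.72) ≈ -0.9887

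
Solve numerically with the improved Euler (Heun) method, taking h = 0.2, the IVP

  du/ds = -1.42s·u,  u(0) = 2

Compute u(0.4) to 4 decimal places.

Heun: k1 = f(s_n, u_n); k2 = f(s_n + h, u_n + h·k1); u_{n+1} = u_n + (h/2)·(k1 + k2).
s=0.000000, u=2.000000:
  k1 = f(0.000000, 2.000000) = 0.000000
  k2 = f(0.200000, 2.000000) = -0.568000
  u ← 2.000000 + (0.2/2)·(0.000000 + (-0.568000)) = 1.943200
s=0.200000, u=1.943200:
  k1 = f(0.200000, 1.943200) = -0.551869
  k2 = f(0.400000, 1.832826) = -1.041045
  u ← 1.943200 + (0.2/2)·(-0.551869 + (-1.041045)) = 1.783909
u(0.4) ≈ 1.7839

1.7839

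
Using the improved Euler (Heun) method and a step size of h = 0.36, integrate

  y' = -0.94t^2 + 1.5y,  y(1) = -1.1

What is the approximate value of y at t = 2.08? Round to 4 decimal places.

-10.0591

Heun: k1 = f(t_n, y_n); k2 = f(t_n + h, y_n + h·k1); y_{n+1} = y_n + (h/2)·(k1 + k2).
t=1.000000, y=-1.100000:
  k1 = f(1.000000, -1.100000) = -2.590000
  k2 = f(1.360000, -2.032400) = -4.787224
  y ← -1.100000 + (0.36/2)·(-2.590000 + (-4.787224)) = -2.427900
t=1.360000, y=-2.427900:
  k1 = f(1.360000, -2.427900) = -5.380474
  k2 = f(1.720000, -4.364871) = -9.328203
  y ← -2.427900 + (0.36/2)·(-5.380474 + (-9.328203)) = -5.075462
t=1.720000, y=-5.075462:
  k1 = f(1.720000, -5.075462) = -10.394089
  k2 = f(2.080000, -8.817334) = -17.292818
  y ← -5.075462 + (0.36/2)·(-10.394089 + (-17.292818)) = -10.059105
y(2.08) ≈ -10.0591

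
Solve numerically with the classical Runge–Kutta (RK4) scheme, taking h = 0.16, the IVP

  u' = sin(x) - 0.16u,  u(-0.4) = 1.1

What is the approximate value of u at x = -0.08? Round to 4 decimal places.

RK4: k1 = f(x_n, u_n); k2 = f(x_n + h/2, u_n + (h/2)·k1); k3 = f(x_n + h/2, u_n + (h/2)·k2); k4 = f(x_n + h, u_n + h·k3); u_{n+1} = u_n + (h/6)·(k1 + 2k2 + 2k3 + k4).
x=-0.400000, u=1.100000:
  k1 = f(-0.400000, 1.100000) = -0.565418
  k2 = f(-0.320000, 1.054767) = -0.483329
  k3 = f(-0.320000, 1.061334) = -0.484380
  k4 = f(-0.240000, 1.022499) = -0.401302
  u ← 1.100000 + (0.16/6)·(k1 + 2k2 + 2k3 + k4) = 1.022610
x=-0.240000, u=1.022610:
  k1 = f(-0.240000, 1.022610) = -0.401320
  k2 = f(-0.160000, 0.990504) = -0.317799
  k3 = f(-0.160000, 0.997186) = -0.318868
  k4 = f(-0.080000, 0.971591) = -0.235369
  u ← 1.022610 + (0.16/6)·(k1 + 2k2 + 2k3 + k4) = 0.971676
u(-0.08) ≈ 0.9717

0.9717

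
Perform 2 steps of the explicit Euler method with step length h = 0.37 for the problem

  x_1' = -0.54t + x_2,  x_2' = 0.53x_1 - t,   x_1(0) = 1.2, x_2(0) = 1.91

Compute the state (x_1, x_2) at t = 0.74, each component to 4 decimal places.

Euler on (x_1,x_2): x_1_{n+1} = x_1_n + h·x_1', x_2_{n+1} = x_2_n + h·x_2'.
0.000000: (1.200000, 1.910000); f=(1.910000, 0.636000) → (1.906700, 2.145320)
0.370000: (1.906700, 2.145320); f=(1.945520, 0.640551) → (2.626542, 2.382324)
(x_1(0.74), x_2(0.74)) ≈ (2.6265, 2.3823)

2.6265, 2.3823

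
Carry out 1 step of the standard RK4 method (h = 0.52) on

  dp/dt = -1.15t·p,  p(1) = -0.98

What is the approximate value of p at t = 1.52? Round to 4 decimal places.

RK4: k1 = f(t_n, p_n); k2 = f(t_n + h/2, p_n + (h/2)·k1); k3 = f(t_n + h/2, p_n + (h/2)·k2); k4 = f(t_n + h, p_n + h·k3); p_{n+1} = p_n + (h/6)·(k1 + 2k2 + 2k3 + k4).
t=1.000000, p=-0.980000:
  k1 = f(1.000000, -0.980000) = 1.127000
  k2 = f(1.260000, -0.686980) = 0.995434
  k3 = f(1.260000, -0.721187) = 1.045000
  k4 = f(1.520000, -0.436600) = 0.763177
  p ← -0.980000 + (0.52/6)·(k1 + 2k2 + 2k3 + k4) = -0.462509
p(1.52) ≈ -0.4625

-0.4625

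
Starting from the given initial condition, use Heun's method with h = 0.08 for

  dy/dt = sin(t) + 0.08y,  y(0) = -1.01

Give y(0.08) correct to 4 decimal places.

Heun: k1 = f(t_n, y_n); k2 = f(t_n + h, y_n + h·k1); y_{n+1} = y_n + (h/2)·(k1 + k2).
t=0.000000, y=-1.010000:
  k1 = f(0.000000, -1.010000) = -0.080800
  k2 = f(0.080000, -1.016464) = -0.001402
  y ← -1.010000 + (0.08/2)·(-0.080800 + (-0.001402)) = -1.013288
y(0.08) ≈ -1.0133

-1.0133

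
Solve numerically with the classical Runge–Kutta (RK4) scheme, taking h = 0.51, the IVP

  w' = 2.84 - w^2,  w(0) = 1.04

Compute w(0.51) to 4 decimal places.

1.5136

RK4: k1 = f(t_n, w_n); k2 = f(t_n + h/2, w_n + (h/2)·k1); k3 = f(t_n + h/2, w_n + (h/2)·k2); k4 = f(t_n + h, w_n + h·k3); w_{n+1} = w_n + (h/6)·(k1 + 2k2 + 2k3 + k4).
t=0.000000, w=1.040000:
  k1 = f(0.000000, 1.040000) = 1.758400
  k2 = f(0.255000, 1.488392) = 0.624689
  k3 = f(0.255000, 1.199296) = 1.401690
  k4 = f(0.510000, 1.754862) = -0.239540
  w ← 1.040000 + (0.51/6)·(k1 + 2k2 + 2k3 + k4) = 1.513588
w(0.51) ≈ 1.5136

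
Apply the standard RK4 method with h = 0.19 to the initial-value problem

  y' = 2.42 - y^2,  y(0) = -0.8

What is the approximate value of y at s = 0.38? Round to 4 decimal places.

0.0351

RK4: k1 = f(s_n, y_n); k2 = f(s_n + h/2, y_n + (h/2)·k1); k3 = f(s_n + h/2, y_n + (h/2)·k2); k4 = f(s_n + h, y_n + h·k3); y_{n+1} = y_n + (h/6)·(k1 + 2k2 + 2k3 + k4).
s=0.000000, y=-0.800000:
  k1 = f(0.000000, -0.800000) = 1.780000
  k2 = f(0.095000, -0.630900) = 2.021965
  k3 = f(0.095000, -0.607913) = 2.050441
  k4 = f(0.190000, -0.410416) = 2.251559
  y ← -0.800000 + (0.19/6)·(k1 + 2k2 + 2k3 + k4) = -0.414415
s=0.190000, y=-0.414415:
  k1 = f(0.190000, -0.414415) = 2.248260
  k2 = f(0.285000, -0.200830) = 2.379667
  k3 = f(0.285000, -0.188347) = 2.384526
  k4 = f(0.380000, 0.038645) = 2.418507
  y ← -0.414415 + (0.19/6)·(k1 + 2k2 + 2k3 + k4) = 0.035098
y(0.38) ≈ 0.0351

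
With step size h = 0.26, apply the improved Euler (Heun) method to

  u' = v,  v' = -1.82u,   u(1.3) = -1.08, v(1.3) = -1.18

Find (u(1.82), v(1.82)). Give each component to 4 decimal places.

-1.3942, 0.0651

Heun on (u,v): k1 = f(t_n, state_n); k2 = f(t_n + h, state_n + h·k1); state_{n+1} = state_n + (h/2)·(k1 + k2).
1.300000: (-1.080000, -1.180000)
  k1 = (-1.180000, 1.965600)
  predictor → (-1.386800, -0.668944)
  k2 = (-0.668944, 2.523976)
  → (-1.320363, -0.596355)
1.560000: (-1.320363, -0.596355)
  k1 = (-0.596355, 2.403060)
  predictor → (-1.475415, 0.028441)
  k2 = (0.028441, 2.685255)
  → (-1.394192, 0.065126)
(u(1.82), v(1.82)) ≈ (-1.3942, 0.0651)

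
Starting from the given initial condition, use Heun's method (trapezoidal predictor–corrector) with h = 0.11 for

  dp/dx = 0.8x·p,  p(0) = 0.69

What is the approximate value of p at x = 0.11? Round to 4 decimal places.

0.6933

Heun: k1 = f(x_n, p_n); k2 = f(x_n + h, p_n + h·k1); p_{n+1} = p_n + (h/2)·(k1 + k2).
x=0.000000, p=0.690000:
  k1 = f(0.000000, 0.690000) = 0.000000
  k2 = f(0.110000, 0.690000) = 0.060720
  p ← 0.690000 + (0.11/2)·(0.000000 + 0.060720) = 0.693340
p(0.11) ≈ 0.6933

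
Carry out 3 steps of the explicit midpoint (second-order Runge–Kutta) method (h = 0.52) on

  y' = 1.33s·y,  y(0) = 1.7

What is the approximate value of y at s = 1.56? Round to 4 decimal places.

Midpoint: k1 = f(s_n, y_n); k2 = f(s_n + h/2, y_n + (h/2)·k1); y_{n+1} = y_n + h·k2.
s=0.000000, y=1.700000:
  k1 = f(0.000000, 1.700000) = 0.000000
  k2 = f(0.260000, 1.700000) = 0.587860
  y ← 1.700000 + 0.52·0.587860 = 2.005687
s=0.520000, y=2.005687:
  k1 = f(0.520000, 2.005687) = 1.387133
  k2 = f(0.780000, 2.366342) = 2.454843
  y ← 2.005687 + 0.52·2.454843 = 3.282206
s=1.040000, y=3.282206:
  k1 = f(1.040000, 3.282206) = 4.539947
  k2 = f(1.300000, 4.462592) = 7.715821
  y ← 3.282206 + 0.52·7.715821 = 7.294433
y(1.56) ≈ 7.2944

7.2944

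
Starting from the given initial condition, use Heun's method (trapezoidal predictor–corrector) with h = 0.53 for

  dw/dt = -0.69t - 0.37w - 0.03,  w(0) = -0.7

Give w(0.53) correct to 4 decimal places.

-0.6874

Heun: k1 = f(t_n, w_n); k2 = f(t_n + h, w_n + h·k1); w_{n+1} = w_n + (h/2)·(k1 + k2).
t=0.000000, w=-0.700000:
  k1 = f(0.000000, -0.700000) = 0.229000
  k2 = f(0.530000, -0.578630) = -0.181607
  w ← -0.700000 + (0.53/2)·(0.229000 + (-0.181607)) = -0.687441
w(0.53) ≈ -0.6874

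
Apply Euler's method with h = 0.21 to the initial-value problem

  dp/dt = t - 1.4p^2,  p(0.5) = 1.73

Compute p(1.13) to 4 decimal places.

0.8237

Euler: p_{n+1} = p_n + h·f(t_n, p_n).
t=0.500000, p=1.730000: f=-3.690060 → p ← 1.730000 + 0.21·(-3.690060) = 0.955087
t=0.710000, p=0.955087: f=-0.567069 → p ← 0.955087 + 0.21·(-0.567069) = 0.836003
t=0.920000, p=0.836003: f=-0.058461 → p ← 0.836003 + 0.21·(-0.058461) = 0.823726
p(1.13) ≈ 0.8237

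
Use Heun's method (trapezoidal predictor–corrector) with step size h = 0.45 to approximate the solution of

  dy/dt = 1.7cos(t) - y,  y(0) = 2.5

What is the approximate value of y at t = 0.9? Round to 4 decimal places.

1.8488

Heun: k1 = f(t_n, y_n); k2 = f(t_n + h, y_n + h·k1); y_{n+1} = y_n + (h/2)·(k1 + k2).
t=0.000000, y=2.500000:
  k1 = f(0.000000, 2.500000) = -0.800000
  k2 = f(0.450000, 2.140000) = -0.609240
  y ← 2.500000 + (0.45/2)·(-0.800000 + (-0.609240)) = 2.182921
t=0.450000, y=2.182921:
  k1 = f(0.450000, 2.182921) = -0.652161
  k2 = f(0.900000, 1.889449) = -0.832712
  y ← 2.182921 + (0.45/2)·(-0.652161 + (-0.832712)) = 1.848825
y(0.9) ≈ 1.8488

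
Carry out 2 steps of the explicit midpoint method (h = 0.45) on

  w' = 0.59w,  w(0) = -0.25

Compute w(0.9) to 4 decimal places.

-0.4230

Midpoint: k1 = f(x_n, w_n); k2 = f(x_n + h/2, w_n + (h/2)·k1); w_{n+1} = w_n + h·k2.
x=0.000000, w=-0.250000:
  k1 = f(0.000000, -0.250000) = -0.147500
  k2 = f(0.225000, -0.283187) = -0.167081
  w ← -0.250000 + 0.45·(-0.167081) = -0.325186
x=0.450000, w=-0.325186:
  k1 = f(0.450000, -0.325186) = -0.191860
  k2 = f(0.675000, -0.368355) = -0.217329
  w ← -0.325186 + 0.45·(-0.217329) = -0.422984
w(0.9) ≈ -0.4230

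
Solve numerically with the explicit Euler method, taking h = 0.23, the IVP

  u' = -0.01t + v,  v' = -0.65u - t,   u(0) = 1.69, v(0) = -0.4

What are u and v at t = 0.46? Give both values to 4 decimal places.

1.4474, -0.9445

Euler on (u,v): u_{n+1} = u_n + h·u', v_{n+1} = v_n + h·v'.
0.000000: (1.690000, -0.400000); f=(-0.400000, -1.098500) → (1.598000, -0.652655)
0.230000: (1.598000, -0.652655); f=(-0.654955, -1.268700) → (1.447360, -0.944456)
(u(0.46), v(0.46)) ≈ (1.4474, -0.9445)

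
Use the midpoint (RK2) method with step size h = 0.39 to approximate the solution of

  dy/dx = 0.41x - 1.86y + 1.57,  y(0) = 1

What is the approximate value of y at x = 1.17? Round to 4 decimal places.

Midpoint: k1 = f(x_n, y_n); k2 = f(x_n + h/2, y_n + (h/2)·k1); y_{n+1} = y_n + h·k2.
x=0.000000, y=1.000000:
  k1 = f(0.000000, 1.000000) = -0.290000
  k2 = f(0.195000, 0.943450) = -0.104867
  y ← 1.000000 + 0.39·(-0.104867) = 0.959102
x=0.390000, y=0.959102:
  k1 = f(0.390000, 0.959102) = -0.054029
  k2 = f(0.585000, 0.948566) = 0.045517
  y ← 0.959102 + 0.39·0.045517 = 0.976854
x=0.780000, y=0.976854:
  k1 = f(0.780000, 0.976854) = 0.072852
  k2 = f(0.975000, 0.991060) = 0.126379
  y ← 0.976854 + 0.39·0.126379 = 1.026141
y(1.17) ≈ 1.0261

1.0261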